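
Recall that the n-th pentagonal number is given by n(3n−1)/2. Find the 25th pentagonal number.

The 25th pentagonal number is n(3n−1)/2 with n = 25.
25·(3·25 − 1)/2 = 25·74/2 = 25·37 = 925.

925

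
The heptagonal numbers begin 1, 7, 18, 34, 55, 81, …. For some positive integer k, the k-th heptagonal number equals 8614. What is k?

Set n(5n−3)/2 = 8614, giving 5n² − 3n − 17228 = 0.
The discriminant is 9 + 40·8614 = 344569, and √344569 = 587.
So n = (3 + 587) / 10 = 590/10 = 59.

59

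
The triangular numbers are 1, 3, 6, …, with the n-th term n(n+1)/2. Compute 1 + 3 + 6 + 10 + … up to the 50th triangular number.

Σ i(i+1)/2 = (Σi² + Σi) / 2 over i = 1..50.
Σi = 1275 and Σi² = 42925.
(1·42925 + 1·1275) / 2 = 44200/2 = 22100.

22100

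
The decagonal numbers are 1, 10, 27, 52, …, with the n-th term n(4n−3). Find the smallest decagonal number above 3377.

Solve n(4n−3) > 3377 for integer n.
The largest n with value ≤ 3377 is 29 (since 3277 ≤ 3377 < 3510), so the first above is n = 30, value 3510.

3510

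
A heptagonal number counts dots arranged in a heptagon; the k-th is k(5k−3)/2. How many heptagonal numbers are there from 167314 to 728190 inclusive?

282

The n-th heptagonal number is n(5n−3)/2.
Smallest index with value ≥ 167314: n = 259 (giving 167314).
Largest index with value ≤ 728190: n = 540 (giving 728190).
Indices 259 through 540: 282 terms.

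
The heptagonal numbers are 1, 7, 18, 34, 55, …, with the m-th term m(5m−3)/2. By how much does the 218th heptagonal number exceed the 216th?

218·(5·218 − 3)/2 = 118483 and 216·(5·216 − 3)/2 = 116316.
Difference: 118483 − 116316 = 2167.

2167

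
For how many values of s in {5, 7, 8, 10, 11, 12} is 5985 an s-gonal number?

s = 5: P(5, 63) = 5922 and P(5, 64) = 6112; 5985 is not s-gonal.
s = 7: P(7, 49) = 5929 and P(7, 50) = 6175; 5985 is not s-gonal.
s = 8: P(8, 45) = 5985. ✓
s = 10: P(10, 39) = 5967 and P(10, 40) = 6280; 5985 is not s-gonal.
s = 11: P(11, 36) = 5706 and P(11, 37) = 6031; 5985 is not s-gonal.
s = 12: P(12, 35) = 5985. ✓
Hits: s ∈ {8, 12} → 2.

2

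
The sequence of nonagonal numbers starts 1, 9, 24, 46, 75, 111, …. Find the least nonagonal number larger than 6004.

Solve n(7n−5)/2 > 6004 for integer n.
The largest n with value ≤ 6004 is 41 (since 5781 ≤ 6004 < 6069), so the first above is n = 42, value 6069.

6069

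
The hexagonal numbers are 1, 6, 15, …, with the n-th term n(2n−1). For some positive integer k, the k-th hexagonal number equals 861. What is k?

21

Set n(2n−1) = 861, giving 2n² − n − 861 = 0.
The discriminant is 1 + 8·861 = 6889, and √6889 = 83.
So n = (1 + 83) / 4 = 84/4 = 21.
Check: 21·(2·21 − 1) = 861. ✓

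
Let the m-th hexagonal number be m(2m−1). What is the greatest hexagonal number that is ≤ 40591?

40186

Solve n(2n−1) ≤ 40591 for integer n.
n = 142 gives 40186 ≤ 40591, while n = 143 gives 40755 > 40591; so the answer is 40186.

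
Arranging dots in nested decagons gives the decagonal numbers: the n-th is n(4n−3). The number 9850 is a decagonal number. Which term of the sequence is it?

50

Set n(4n−3) = 9850, giving 4n² − 3n − 9850 = 0.
So n = (3 + 397) / 8 = 400/8 = 50.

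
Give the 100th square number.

10000

The 100th square number is n² with n = 100.
100² = 10000.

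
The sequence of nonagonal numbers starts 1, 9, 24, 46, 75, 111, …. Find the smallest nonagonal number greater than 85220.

85879

Solve n(7n−5)/2 > 85220 for integer n.
The largest n with value ≤ 85220 is 156 (since 84786 ≤ 85220 < 85879), so the first above is n = 157, value 85879.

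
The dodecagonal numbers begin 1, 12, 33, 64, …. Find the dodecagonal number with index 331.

The 331st dodecagonal number is n(5n−4) with n = 331.
331·(5·331 − 4) = 331·1651 = 546481.

546481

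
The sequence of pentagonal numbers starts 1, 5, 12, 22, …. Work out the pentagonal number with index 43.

2752

The 43rd pentagonal number is n(3n−1)/2 with n = 43.
43·(3·43 − 1)/2 = 43·128/2 = 43·64 = 2752.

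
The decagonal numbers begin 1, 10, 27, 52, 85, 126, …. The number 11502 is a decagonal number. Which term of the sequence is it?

54

Set n(4n−3) = 11502, giving 4n² − 3n − 11502 = 0.
The discriminant is 9 + 16·11502 = 184041, and √184041 = 429.
So n = (3 + 429) / 8 = 432/8 = 54.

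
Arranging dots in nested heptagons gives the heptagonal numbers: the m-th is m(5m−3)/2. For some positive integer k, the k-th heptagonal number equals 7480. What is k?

55

Set n(5n−3)/2 = 7480, giving 5n² − 3n − 14960 = 0.
The discriminant is 9 + 40·7480 = 299209, and √299209 = 547.
So n = (3 + 547) / 10 = 550/10 = 55.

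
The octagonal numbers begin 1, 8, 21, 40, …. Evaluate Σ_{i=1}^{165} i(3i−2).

4505655

Σ i(3i−2) = 3Σi² − 2Σi over i = 1..165.
Σi = 13695 and Σi² = 1511015.
3·1511015 − 2·13695 = 4505655.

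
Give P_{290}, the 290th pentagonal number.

The 290th pentagonal number is n(3n−1)/2 with n = 290.
290·(3·290 − 1)/2 = 290·869/2 = 126005.

126005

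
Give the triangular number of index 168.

14196

The 168th triangular number is n(n+1)/2 with n = 168.
168·169/2 = 28392/2 = 14196.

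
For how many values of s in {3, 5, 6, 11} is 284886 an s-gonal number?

s = 3: P(3, 754) = 284635 and P(3, 755) = 285390; 284886 is not s-gonal.
s = 5: P(5, 435) = 283620 and P(5, 436) = 284926; 284886 is not s-gonal.
s = 6: P(6, 377) = 283881 and P(6, 378) = 285390; 284886 is not s-gonal.
s = 11: P(11, 252) = 284886. ✓
Hits: s ∈ {11} → 1.

1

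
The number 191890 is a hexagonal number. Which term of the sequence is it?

Set n(2n−1) = 191890, giving 2n² − n − 191890 = 0.
So n = (1 + 1239) / 4 = 1240/4 = 310.

310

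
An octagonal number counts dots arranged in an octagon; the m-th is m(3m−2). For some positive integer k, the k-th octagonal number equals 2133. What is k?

27

Set n(3n−2) = 2133, giving 3n² − 2n − 2133 = 0.
The discriminant is 4 + 12·2133 = 25600, and √25600 = 160.
So n = (2 + 160) / 6 = 162/6 = 27.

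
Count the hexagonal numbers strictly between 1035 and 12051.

The n-th hexagonal number is n(2n−1).
Smallest index with value > 1035: n = 24 (giving 1128).
Largest index with value < 12051: n = 77 (giving 11781).
Indices 24 through 77: 54 terms.

54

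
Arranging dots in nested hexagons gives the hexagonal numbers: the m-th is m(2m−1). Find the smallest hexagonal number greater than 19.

28

Solve n(2n−1) > 19 for integer n.
The largest n with value ≤ 19 is 3 (since 15 ≤ 19 < 28), so the first above is n = 4, value 28.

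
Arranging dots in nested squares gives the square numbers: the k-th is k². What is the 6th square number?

36

The 6th square number is n² with n = 6.
6² = 36.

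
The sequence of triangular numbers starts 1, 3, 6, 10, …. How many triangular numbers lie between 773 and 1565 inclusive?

The n-th triangular number is n(n+1)/2.
Smallest index with value ≥ 773: n = 39 (giving 780).
Largest index with value ≤ 1565: n = 55 (giving 1540).
Indices 39 through 55: 17 terms.

17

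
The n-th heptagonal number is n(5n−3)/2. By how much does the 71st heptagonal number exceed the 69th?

71·(5·71 − 3)/2 = 12496 and 69·(5·69 − 3)/2 = 11799.
Difference: 12496 − 11799 = 697.

697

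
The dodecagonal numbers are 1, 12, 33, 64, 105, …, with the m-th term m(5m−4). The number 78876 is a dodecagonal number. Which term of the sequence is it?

126

Set n(5n−4) = 78876, giving 5n² − 4n − 78876 = 0.
The discriminant is 16 + 20·78876 = 1577536, and √1577536 = 1256.
So n = (4 + 1256) / 10 = 1260/10 = 126.
Check: 126·(5·126 − 4) = 78876. ✓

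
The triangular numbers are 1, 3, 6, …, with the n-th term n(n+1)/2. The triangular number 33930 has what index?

260

Set n(n+1)/2 = 33930, giving n² + n − 67860 = 0.
The discriminant is 1 + 8·33930 = 271441, and √271441 = 521.
So n = (-1 + 521) / 2 = 520/2 = 260.
Check: 260·261/2 = 33930. ✓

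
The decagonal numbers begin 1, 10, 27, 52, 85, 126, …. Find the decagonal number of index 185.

The 185th decagonal number is n(4n−3) with n = 185.
185·(4·185 − 3) = 185·737 = 136345.

136345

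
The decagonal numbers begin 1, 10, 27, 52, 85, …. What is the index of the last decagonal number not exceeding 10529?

51

Solve n(4n−3) ≤ 10529 for integer n.
n = 51 gives 10251 ≤ 10529, while n = 52 gives 10660 > 10529; so the answer is index 51.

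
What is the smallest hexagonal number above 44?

Solve n(2n−1) > 44 for integer n.
The largest n with value ≤ 44 is 4 (since 28 ≤ 44 < 45), so the first above is n = 5, value 45.

45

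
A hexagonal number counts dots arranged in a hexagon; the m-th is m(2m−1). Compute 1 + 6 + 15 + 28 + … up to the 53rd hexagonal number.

Σ i(2i−1) = 2Σi² − Σi over i = 1..53.
Σi = 1431 and Σi² = 51039.
2·51039 − 1·1431 = 100647.

100647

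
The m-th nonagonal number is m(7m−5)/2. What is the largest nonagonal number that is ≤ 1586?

1491

Solve n(7n−5)/2 ≤ 1586 for integer n.
n = 21 gives 1491 ≤ 1586, while n = 22 gives 1639 > 1586; so the answer is 1491.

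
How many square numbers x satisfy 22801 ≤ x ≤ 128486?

208

The n-th square number is n².
Smallest index with value ≥ 22801: n = 151 (giving 22801).
Largest index with value ≤ 128486: n = 358 (giving 128164).
Indices 151 through 358: 208 terms.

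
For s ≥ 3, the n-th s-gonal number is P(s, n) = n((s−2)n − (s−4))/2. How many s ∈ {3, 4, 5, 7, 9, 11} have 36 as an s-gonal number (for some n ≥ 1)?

2

s = 3: P(3, 8) = 36. ✓
s = 4: P(4, 6) = 36. ✓
s = 5: P(5, 5) = 35 and P(5, 6) = 51; 36 is not s-gonal.
s = 7: P(7, 4) = 34 and P(7, 5) = 55; 36 is not s-gonal.
s = 9: P(9, 3) = 24 and P(9, 4) = 46; 36 is not s-gonal.
s = 11: P(11, 3) = 30 and P(11, 4) = 58; 36 is not s-gonal.
Hits: s ∈ {3, 4} → 2.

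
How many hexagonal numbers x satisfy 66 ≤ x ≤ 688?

The n-th hexagonal number is n(2n−1).
Smallest index with value ≥ 66: n = 6 (giving 66).
Largest index with value ≤ 688: n = 18 (giving 630).
Indices 6 through 18: 13 terms.

13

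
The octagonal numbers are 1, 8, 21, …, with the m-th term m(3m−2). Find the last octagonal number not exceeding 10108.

Solve n(3n−2) ≤ 10108 for integer n.
n = 58 gives 9976 ≤ 10108, while n = 59 gives 10325 > 10108; so the answer is 9976.

9976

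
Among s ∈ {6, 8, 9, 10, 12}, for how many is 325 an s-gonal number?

s = 6: P(6, 13) = 325. ✓
s = 8: P(8, 10) = 280 and P(8, 11) = 341; 325 is not s-gonal.
s = 9: P(9, 10) = 325. ✓
s = 10: P(10, 9) = 297 and P(10, 10) = 370; 325 is not s-gonal.
s = 12: P(12, 8) = 288 and P(12, 9) = 369; 325 is not s-gonal.
Hits: s ∈ {6, 9} → 2.

2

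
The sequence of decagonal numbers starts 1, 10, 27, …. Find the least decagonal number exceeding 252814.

253260

Solve n(4n−3) > 252814 for integer n.
The largest n with value ≤ 252814 is 251 (since 251251 ≤ 252814 < 253260), so the first above is n = 252, value 253260.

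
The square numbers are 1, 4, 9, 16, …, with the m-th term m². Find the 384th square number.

384² = 147456.

147456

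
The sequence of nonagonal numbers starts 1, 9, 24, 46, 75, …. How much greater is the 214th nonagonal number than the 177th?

214·(7·214 − 5)/2 = 159751 and 177·(7·177 − 5)/2 = 109209.
Difference: 159751 − 109209 = 50542.

50542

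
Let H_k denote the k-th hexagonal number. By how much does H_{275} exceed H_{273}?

275·(2·275 − 1) = 150975 and 273·(2·273 − 1) = 148785.
Difference: 150975 − 148785 = 2190.

2190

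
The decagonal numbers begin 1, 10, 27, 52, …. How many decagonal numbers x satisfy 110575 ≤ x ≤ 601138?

The n-th decagonal number is n(4n−3).
Smallest index with value ≥ 110575: n = 167 (giving 111055).
Largest index with value ≤ 601138: n = 388 (giving 601012).
Indices 167 through 388: 222 terms.

222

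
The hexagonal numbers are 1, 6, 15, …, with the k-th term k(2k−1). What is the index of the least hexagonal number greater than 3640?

43

Solve n(2n−1) > 3640 for integer n.
The largest n with value ≤ 3640 is 42 (since 3486 ≤ 3640 < 3655), so the first above is n = 43, value 3655.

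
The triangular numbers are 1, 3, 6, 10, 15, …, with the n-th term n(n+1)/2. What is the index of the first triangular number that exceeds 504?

32

Solve n(n+1)/2 > 504 for integer n.
The largest n with value ≤ 504 is 31 (since 496 ≤ 504 < 528), so the first above is n = 32, value 528.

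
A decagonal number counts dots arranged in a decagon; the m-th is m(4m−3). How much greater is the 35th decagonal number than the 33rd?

35·(4·35 − 3) = 4795 and 33·(4·33 − 3) = 4257.
Difference: 4795 − 4257 = 538.

538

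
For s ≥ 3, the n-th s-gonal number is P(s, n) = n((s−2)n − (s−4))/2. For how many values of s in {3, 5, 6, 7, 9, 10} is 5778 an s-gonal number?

2

s = 3: P(3, 107) = 5778. ✓
s = 5: P(5, 62) = 5735 and P(5, 63) = 5922; 5778 is not s-gonal.
s = 6: P(6, 54) = 5778. ✓
s = 7: P(7, 48) = 5688 and P(7, 49) = 5929; 5778 is not s-gonal.
s = 9: P(9, 40) = 5500 and P(9, 41) = 5781; 5778 is not s-gonal.
s = 10: P(10, 38) = 5662 and P(10, 39) = 5967; 5778 is not s-gonal.
Hits: s ∈ {3, 6} → 2.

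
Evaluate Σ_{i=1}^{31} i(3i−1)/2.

Σ i(3i−1)/2 = (3Σi² − Σi) / 2 over i = 1..31.
Σi = 496 and Σi² = 10416.
(3·10416 − 1·496) / 2 = 30752/2 = 15376.

15376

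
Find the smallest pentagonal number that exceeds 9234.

9322

Solve n(3n−1)/2 > 9234 for integer n.
The largest n with value ≤ 9234 is 78 (since 9087 ≤ 9234 < 9322), so the first above is n = 79, value 9322.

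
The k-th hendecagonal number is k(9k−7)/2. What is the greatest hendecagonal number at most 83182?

82756

Solve n(9n−7)/2 ≤ 83182 for integer n.
n = 136 gives 82756 ≤ 83182, while n = 137 gives 83981 > 83182; so the answer is 82756.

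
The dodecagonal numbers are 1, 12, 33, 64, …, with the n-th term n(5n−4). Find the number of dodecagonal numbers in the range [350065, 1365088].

The n-th dodecagonal number is n(5n−4).
Smallest index with value ≥ 350065: n = 265 (giving 350065).
Largest index with value ≤ 1365088: n = 522 (giving 1360332).
Indices 265 through 522: 258 terms.

258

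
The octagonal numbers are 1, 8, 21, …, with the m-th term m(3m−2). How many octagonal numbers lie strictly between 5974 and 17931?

33

The n-th octagonal number is n(3n−2).
Smallest index with value > 5974: n = 45 (giving 5985).
Largest index with value < 17931: n = 77 (giving 17633).
Indices 45 through 77: 33 terms.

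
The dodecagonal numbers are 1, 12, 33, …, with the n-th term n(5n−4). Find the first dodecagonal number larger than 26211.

26353

Solve n(5n−4) > 26211 for integer n.
The largest n with value ≤ 26211 is 72 (since 25632 ≤ 26211 < 26353), so the first above is n = 73, value 26353.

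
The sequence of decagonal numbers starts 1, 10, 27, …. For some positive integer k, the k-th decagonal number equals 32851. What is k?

91

Set n(4n−3) = 32851, giving 4n² − 3n − 32851 = 0.
The discriminant is 9 + 16·32851 = 525625, and √525625 = 725.
So n = (3 + 725) / 8 = 728/8 = 91.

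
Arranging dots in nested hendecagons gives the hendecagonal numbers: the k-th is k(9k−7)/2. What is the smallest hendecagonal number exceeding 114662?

Solve n(9n−7)/2 > 114662 for integer n.
The largest n with value ≤ 114662 is 160 (since 114640 ≤ 114662 < 116081), so the first above is n = 161, value 116081.

116081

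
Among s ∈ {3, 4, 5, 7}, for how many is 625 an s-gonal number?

1

s = 3: P(3, 34) = 595 and P(3, 35) = 630; 625 is not s-gonal.
s = 4: P(4, 25) = 625. ✓
s = 5: P(5, 20) = 590 and P(5, 21) = 651; 625 is not s-gonal.
s = 7: P(7, 16) = 616 and P(7, 17) = 697; 625 is not s-gonal.
Hits: s ∈ {4} → 1.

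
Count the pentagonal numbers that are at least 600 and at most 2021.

16

The n-th pentagonal number is n(3n−1)/2.
Smallest index with value ≥ 600: n = 21 (giving 651).
Largest index with value ≤ 2021: n = 36 (giving 1926).
Indices 21 through 36: 16 terms.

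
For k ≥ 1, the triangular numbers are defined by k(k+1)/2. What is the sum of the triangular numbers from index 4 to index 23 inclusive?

2290

Σ i(i+1)/2 = (Σi² + Σi) / 2 over i = 4..23.
Σi = 276 − 6 = 270 and Σi² = 4324 − 14 = 4310.
(1·4310 + 1·270) / 2 = 4580/2 = 2290.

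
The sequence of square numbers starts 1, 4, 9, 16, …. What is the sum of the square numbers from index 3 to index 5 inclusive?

50

Σ_{i=3}^{5} i² = 55 − 5 = 50.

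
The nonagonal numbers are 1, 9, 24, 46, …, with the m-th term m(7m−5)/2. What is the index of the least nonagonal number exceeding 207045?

Solve n(7n−5)/2 > 207045 for integer n.
The largest n with value ≤ 207045 is 243 (since 206064 ≤ 207045 < 207766), so the first above is n = 244, value 207766.

244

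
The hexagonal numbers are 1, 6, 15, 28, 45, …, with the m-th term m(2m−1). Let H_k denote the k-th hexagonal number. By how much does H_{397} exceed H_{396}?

1585

Consecutive hexagonal numbers differ by 4n − 3: here 4·397 − 3 = 1585.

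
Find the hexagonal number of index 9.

153

The 9th hexagonal number is n(2n−1) with n = 9.
9·(2·9 − 1) = 9·17 = 153.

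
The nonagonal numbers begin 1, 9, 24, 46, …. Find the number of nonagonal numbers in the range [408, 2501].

The n-th nonagonal number is n(7n−5)/2.
Smallest index with value ≥ 408: n = 12 (giving 474).
Largest index with value ≤ 2501: n = 27 (giving 2484).
Indices 12 through 27: 16 terms.

16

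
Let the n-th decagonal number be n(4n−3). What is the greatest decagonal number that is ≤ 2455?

2425

Solve n(4n−3) ≤ 2455 for integer n.
n = 25 gives 2425 ≤ 2455, while n = 26 gives 2626 > 2455; so the answer is 2425.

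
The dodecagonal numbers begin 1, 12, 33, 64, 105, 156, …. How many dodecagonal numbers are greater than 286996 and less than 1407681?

291

The n-th dodecagonal number is n(5n−4).
Smallest index with value > 286996: n = 240 (giving 287040).
Largest index with value < 1407681: n = 530 (giving 1402380).
Indices 240 through 530: 291 terms.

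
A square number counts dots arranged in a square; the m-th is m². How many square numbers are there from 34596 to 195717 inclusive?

The n-th square number is n².
Smallest index with value ≥ 34596: n = 186 (giving 34596).
Largest index with value ≤ 195717: n = 442 (giving 195364).
Indices 186 through 442: 257 terms.

257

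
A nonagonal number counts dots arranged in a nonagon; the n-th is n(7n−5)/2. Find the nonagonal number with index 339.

401376

The 339th nonagonal number is n(7n−5)/2 with n = 339.
339·(7·339 − 5)/2 = 339·2368/2 = 339·1184 = 401376.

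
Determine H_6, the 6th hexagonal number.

6·(2·6 − 1) = 6·11 = 66.

66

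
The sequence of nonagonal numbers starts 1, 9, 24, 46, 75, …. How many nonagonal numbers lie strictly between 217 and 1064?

9

The n-th nonagonal number is n(7n−5)/2.
Smallest index with value > 217: n = 9 (giving 261).
Largest index with value < 1064: n = 17 (giving 969).
Indices 9 through 17: 9 terms.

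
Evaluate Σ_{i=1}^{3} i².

14

Σ_{i=1}^{3} i² = 3·4·7/6 = 14.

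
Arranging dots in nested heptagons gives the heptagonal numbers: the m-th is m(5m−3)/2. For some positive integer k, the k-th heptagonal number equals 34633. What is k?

Set n(5n−3)/2 = 34633, giving 5n² − 3n − 69266 = 0.
So n = (3 + 1177) / 10 = 1180/10 = 118.

118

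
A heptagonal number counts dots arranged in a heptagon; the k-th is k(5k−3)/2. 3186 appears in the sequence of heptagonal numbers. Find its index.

Set n(5n−3)/2 = 3186, giving 5n² − 3n − 6372 = 0.
So n = (3 + 357) / 10 = 360/10 = 36.

36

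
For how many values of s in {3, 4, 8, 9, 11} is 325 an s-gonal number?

2

s = 3: P(3, 25) = 325. ✓
s = 4: P(4, 18) = 324 and P(4, 19) = 361; 325 is not s-gonal.
s = 8: P(8, 10) = 280 and P(8, 11) = 341; 325 is not s-gonal.
s = 9: P(9, 10) = 325. ✓
s = 11: P(11, 8) = 260 and P(11, 9) = 333; 325 is not s-gonal.
Hits: s ∈ {3, 9} → 2.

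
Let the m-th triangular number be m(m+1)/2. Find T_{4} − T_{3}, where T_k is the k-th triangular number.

Consecutive triangular numbers differ by n: T_{4} − T_{3} = 4.

4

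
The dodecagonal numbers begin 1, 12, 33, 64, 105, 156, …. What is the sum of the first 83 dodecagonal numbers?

Σ i(5i−4) = 5Σi² − 4Σi over i = 1..83.
Σi = 3486 and Σi² = 194054.
5·194054 − 4·3486 = 956326.

956326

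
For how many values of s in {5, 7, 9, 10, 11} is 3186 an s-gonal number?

2

s = 5: P(5, 46) = 3151 and P(5, 47) = 3290; 3186 is not s-gonal.
s = 7: P(7, 36) = 3186. ✓
s = 9: P(9, 30) = 3075 and P(9, 31) = 3286; 3186 is not s-gonal.
s = 10: P(10, 28) = 3052 and P(10, 29) = 3277; 3186 is not s-gonal.
s = 11: P(11, 27) = 3186. ✓
Hits: s ∈ {7, 11} → 2.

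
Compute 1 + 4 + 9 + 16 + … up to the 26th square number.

6201

Σ_{i=1}^{26} i² = 26·27·53/6 = 6201.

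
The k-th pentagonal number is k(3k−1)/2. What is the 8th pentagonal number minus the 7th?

Consecutive pentagonal numbers differ by 3n − 2: here 3·8 − 2 = 22.

22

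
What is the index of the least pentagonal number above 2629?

Solve n(3n−1)/2 > 2629 for integer n.
The largest n with value ≤ 2629 is 42 (since 2625 ≤ 2629 < 2752), so the first above is n = 43, value 2752.

43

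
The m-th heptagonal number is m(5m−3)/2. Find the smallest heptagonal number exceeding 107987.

Solve n(5n−3)/2 > 107987 for integer n.
The largest n with value ≤ 107987 is 208 (since 107848 ≤ 107987 < 108889), so the first above is n = 209, value 108889.

108889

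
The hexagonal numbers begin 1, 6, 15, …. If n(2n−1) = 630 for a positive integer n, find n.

18

Set n(2n−1) = 630, giving 2n² − n − 630 = 0.
The discriminant is 1 + 8·630 = 5041, and √5041 = 71.
So n = (1 + 71) / 4 = 72/4 = 18.
Check: 18·(2·18 − 1) = 630. ✓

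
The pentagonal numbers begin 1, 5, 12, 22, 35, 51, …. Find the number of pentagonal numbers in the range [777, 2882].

22

The n-th pentagonal number is n(3n−1)/2.
Smallest index with value ≥ 777: n = 23 (giving 782).
Largest index with value ≤ 2882: n = 44 (giving 2882).
Indices 23 through 44: 22 terms.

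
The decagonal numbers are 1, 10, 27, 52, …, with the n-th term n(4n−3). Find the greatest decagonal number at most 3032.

Solve n(4n−3) ≤ 3032 for integer n.
n = 27 gives 2835 ≤ 3032, while n = 28 gives 3052 > 3032; so the answer is 2835.

2835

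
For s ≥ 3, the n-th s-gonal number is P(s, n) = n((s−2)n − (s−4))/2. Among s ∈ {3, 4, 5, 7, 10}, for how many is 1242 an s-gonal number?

1

s = 3: P(3, 49) = 1225 and P(3, 50) = 1275; 1242 is not s-gonal.
s = 4: P(4, 35) = 1225 and P(4, 36) = 1296; 1242 is not s-gonal.
s = 5: P(5, 28) = 1162 and P(5, 29) = 1247; 1242 is not s-gonal.
s = 7: P(7, 22) = 1177 and P(7, 23) = 1288; 1242 is not s-gonal.
s = 10: P(10, 18) = 1242. ✓
Hits: s ∈ {10} → 1.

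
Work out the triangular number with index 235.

27730

235·236/2 = 55460/2 = 27730.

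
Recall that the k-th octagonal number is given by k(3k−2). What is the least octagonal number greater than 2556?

2640

Solve n(3n−2) > 2556 for integer n.
The largest n with value ≤ 2556 is 29 (since 2465 ≤ 2556 < 2640), so the first above is n = 30, value 2640.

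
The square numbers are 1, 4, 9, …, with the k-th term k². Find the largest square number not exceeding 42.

Solve n² ≤ 42 for integer n.
n = 6 gives 36 ≤ 42, while n = 7 gives 49 > 42; so the answer is 36.

36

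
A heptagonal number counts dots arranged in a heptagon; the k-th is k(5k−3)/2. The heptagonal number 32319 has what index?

114

Set n(5n−3)/2 = 32319, giving 5n² − 3n − 64638 = 0.
The discriminant is 9 + 40·32319 = 1292769, and √1292769 = 1137.
So n = (3 + 1137) / 10 = 1140/10 = 114.
Check: 114·(5·114 − 3)/2 = 32319. ✓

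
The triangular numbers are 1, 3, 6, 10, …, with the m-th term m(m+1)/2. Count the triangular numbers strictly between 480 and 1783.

29

The n-th triangular number is n(n+1)/2.
Smallest index with value > 480: n = 31 (giving 496).
Largest index with value < 1783: n = 59 (giving 1770).
Indices 31 through 59: 29 terms.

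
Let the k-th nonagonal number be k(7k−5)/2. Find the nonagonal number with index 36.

The 36th nonagonal number is n(7n−5)/2 with n = 36.
36·(7·36 − 5)/2 = 36·247/2 = 4446.

4446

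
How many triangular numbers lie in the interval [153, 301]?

8

The n-th triangular number is n(n+1)/2.
Smallest index with value ≥ 153: n = 17 (giving 153).
Largest index with value ≤ 301: n = 24 (giving 300).
Indices 17 through 24: 8 terms.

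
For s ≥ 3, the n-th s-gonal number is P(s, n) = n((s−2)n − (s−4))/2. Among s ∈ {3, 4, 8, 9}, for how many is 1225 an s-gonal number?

s = 3: P(3, 49) = 1225. ✓
s = 4: P(4, 35) = 1225. ✓
s = 8: P(8, 20) = 1160 and P(8, 21) = 1281; 1225 is not s-gonal.
s = 9: P(9, 19) = 1216 and P(9, 20) = 1350; 1225 is not s-gonal.
Hits: s ∈ {3, 4} → 2.

2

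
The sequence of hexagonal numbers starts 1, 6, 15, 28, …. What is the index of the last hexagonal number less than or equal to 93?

7

Solve n(2n−1) ≤ 93 for integer n.
n = 7 gives 91 ≤ 93, while n = 8 gives 120 > 93; so the answer is index 7.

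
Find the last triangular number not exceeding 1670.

Solve n(n+1)/2 ≤ 1670 for integer n.
n = 57 gives 1653 ≤ 1670, while n = 58 gives 1711 > 1670; so the answer is 1653.

1653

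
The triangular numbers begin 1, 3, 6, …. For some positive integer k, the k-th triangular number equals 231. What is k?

21

Set n(n+1)/2 = 231, giving n² + n − 462 = 0.
So n = (-1 + 43) / 2 = 42/2 = 21.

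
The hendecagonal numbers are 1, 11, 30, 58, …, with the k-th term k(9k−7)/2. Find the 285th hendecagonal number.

285·(9·285 − 7)/2 = 285·2558/2 = 285·1279 = 364515.

364515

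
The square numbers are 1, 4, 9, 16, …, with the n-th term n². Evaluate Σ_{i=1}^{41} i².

Σ_{i=1}^{41} i² = 41·42·83/6 = 23821.

23821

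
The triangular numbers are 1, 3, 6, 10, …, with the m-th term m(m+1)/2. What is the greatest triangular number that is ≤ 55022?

Solve n(n+1)/2 ≤ 55022 for integer n.
n = 331 gives 54946 ≤ 55022, while n = 332 gives 55278 > 55022; so the answer is 54946.

54946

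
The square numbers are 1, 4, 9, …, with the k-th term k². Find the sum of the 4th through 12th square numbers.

636

Σ_{i=4}^{12} i² = 650 − 14 = 636.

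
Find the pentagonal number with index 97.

14065

97·(3·97 − 1)/2 = 97·290/2 = 97·145 = 14065.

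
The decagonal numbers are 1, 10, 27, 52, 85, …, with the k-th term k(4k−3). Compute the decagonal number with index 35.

4795

The 35th decagonal number is n(4n−3) with n = 35.
35·(4·35 − 3) = 35·137 = 4795.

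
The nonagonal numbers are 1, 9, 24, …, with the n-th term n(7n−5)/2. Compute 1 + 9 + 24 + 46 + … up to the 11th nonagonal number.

1606

Σ i(7i−5)/2 = (7Σi² − 5Σi) / 2 over i = 1..11.
Σi = 66 and Σi² = 506.
(7·506 − 5·66) / 2 = 3212/2 = 1606.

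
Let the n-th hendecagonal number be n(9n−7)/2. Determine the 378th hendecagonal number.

The 378th hendecagonal number is n(9n−7)/2 with n = 378.
378·(9·378 − 7)/2 = 378·3395/2 = 641655.

641655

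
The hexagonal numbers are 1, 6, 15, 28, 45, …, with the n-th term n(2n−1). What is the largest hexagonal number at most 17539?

Solve n(2n−1) ≤ 17539 for integer n.
n = 93 gives 17205 ≤ 17539, while n = 94 gives 17578 > 17539; so the answer is 17205.

17205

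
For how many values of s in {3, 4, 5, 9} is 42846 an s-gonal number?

1

s = 3: P(3, 292) = 42778 and P(3, 293) = 43071; 42846 is not s-gonal.
s = 4: P(4, 206) = 42436 and P(4, 207) = 42849; 42846 is not s-gonal.
s = 5: P(5, 169) = 42757 and P(5, 170) = 43265; 42846 is not s-gonal.
s = 9: P(9, 111) = 42846. ✓
Hits: s ∈ {9} → 1.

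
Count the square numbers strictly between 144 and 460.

The n-th square number is n².
Smallest index with value > 144: n = 13 (giving 169).
Largest index with value < 460: n = 21 (giving 441).
Indices 13 through 21: 9 terms.

9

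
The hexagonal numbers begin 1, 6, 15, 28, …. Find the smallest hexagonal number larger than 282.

325

Solve n(2n−1) > 282 for integer n.
The largest n with value ≤ 282 is 12 (since 276 ≤ 282 < 325), so the first above is n = 13, value 325.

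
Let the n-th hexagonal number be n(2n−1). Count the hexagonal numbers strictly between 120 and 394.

6

The n-th hexagonal number is n(2n−1).
Smallest index with value > 120: n = 9 (giving 153).
Largest index with value < 394: n = 14 (giving 378).
Indices 9 through 14: 6 terms.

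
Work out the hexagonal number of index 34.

The 34th hexagonal number is n(2n−1) with n = 34.
34·(2·34 − 1) = 34·67 = 2278.

2278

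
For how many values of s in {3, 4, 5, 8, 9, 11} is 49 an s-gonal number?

s = 3: P(3, 9) = 45 and P(3, 10) = 55; 49 is not s-gonal.
s = 4: P(4, 7) = 49. ✓
s = 5: P(5, 5) = 35 and P(5, 6) = 51; 49 is not s-gonal.
s = 8: P(8, 4) = 40 and P(8, 5) = 65; 49 is not s-gonal.
s = 9: P(9, 4) = 46 and P(9, 5) = 75; 49 is not s-gonal.
s = 11: P(11, 3) = 30 and P(11, 4) = 58; 49 is not s-gonal.
Hits: s ∈ {4} → 1.

1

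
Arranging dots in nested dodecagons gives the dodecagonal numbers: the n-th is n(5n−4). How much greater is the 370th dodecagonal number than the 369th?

Consecutive dodecagonal numbers differ by 10n − 9: here 10·370 − 9 = 3691.

3691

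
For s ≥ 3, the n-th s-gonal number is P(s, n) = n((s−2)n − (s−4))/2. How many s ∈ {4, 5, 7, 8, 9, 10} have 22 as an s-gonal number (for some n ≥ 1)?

1

s = 4: P(4, 4) = 16 and P(4, 5) = 25; 22 is not s-gonal.
s = 5: P(5, 4) = 22. ✓
s = 7: P(7, 3) = 18 and P(7, 4) = 34; 22 is not s-gonal.
s = 8: P(8, 3) = 21 and P(8, 4) = 40; 22 is not s-gonal.
s = 9: P(9, 2) = 9 and P(9, 3) = 24; 22 is not s-gonal.
s = 10: P(10, 2) = 10 and P(10, 3) = 27; 22 is not s-gonal.
Hits: s ∈ {5} → 1.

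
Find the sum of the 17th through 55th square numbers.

Σ_{i=17}^{55} i² = 56980 − 1496 = 55484.

55484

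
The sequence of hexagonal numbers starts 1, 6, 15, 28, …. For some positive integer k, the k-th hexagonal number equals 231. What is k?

Set n(2n−1) = 231, giving 2n² − n − 231 = 0.
The discriminant is 1 + 8·231 = 1849, and √1849 = 43.
So n = (1 + 43) / 4 = 44/4 = 11.

11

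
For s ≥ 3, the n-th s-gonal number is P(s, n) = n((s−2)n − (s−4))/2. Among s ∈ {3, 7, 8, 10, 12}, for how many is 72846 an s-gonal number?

1

s = 3: P(3, 381) = 72771 and P(3, 382) = 73153; 72846 is not s-gonal.
s = 7: P(7, 171) = 72846. ✓
s = 8: P(8, 156) = 72696 and P(8, 157) = 73633; 72846 is not s-gonal.
s = 10: P(10, 135) = 72495 and P(10, 136) = 73576; 72846 is not s-gonal.
s = 12: P(12, 121) = 72721 and P(12, 122) = 73932; 72846 is not s-gonal.
Hits: s ∈ {7} → 1.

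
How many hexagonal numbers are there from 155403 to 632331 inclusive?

The n-th hexagonal number is n(2n−1).
Smallest index with value ≥ 155403: n = 279 (giving 155403).
Largest index with value ≤ 632331: n = 562 (giving 631126).
Indices 279 through 562: 284 terms.

284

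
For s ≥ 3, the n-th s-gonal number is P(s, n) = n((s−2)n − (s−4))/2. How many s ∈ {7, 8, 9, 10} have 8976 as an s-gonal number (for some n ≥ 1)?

1

s = 7: P(7, 60) = 8910 and P(7, 61) = 9211; 8976 is not s-gonal.
s = 8: P(8, 55) = 8965 and P(8, 56) = 9296; 8976 is not s-gonal.
s = 9: P(9, 51) = 8976. ✓
s = 10: P(10, 47) = 8695 and P(10, 48) = 9072; 8976 is not s-gonal.
Hits: s ∈ {9} → 1.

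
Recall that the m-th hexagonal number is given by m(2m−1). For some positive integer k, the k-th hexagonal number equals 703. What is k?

Set n(2n−1) = 703, giving 2n² − n − 703 = 0.
The discriminant is 1 + 8·703 = 5625, and √5625 = 75.
So n = (1 + 75) / 4 = 76/4 = 19.

19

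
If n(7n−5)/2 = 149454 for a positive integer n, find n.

Set n(7n−5)/2 = 149454, giving 7n² − 5n − 298908 = 0.
The discriminant is 25 + 56·149454 = 8369449, and √8369449 = 2893.
So n = (5 + 2893) / 14 = 2898/14 = 207.

207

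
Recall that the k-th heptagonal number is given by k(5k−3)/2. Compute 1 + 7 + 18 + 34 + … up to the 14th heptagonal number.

2380

Σ i(5i−3)/2 = (5Σi² − 3Σi) / 2 over i = 1..14.
Σi = 105 and Σi² = 1015.
(5·1015 − 3·105) / 2 = 4760/2 = 2380.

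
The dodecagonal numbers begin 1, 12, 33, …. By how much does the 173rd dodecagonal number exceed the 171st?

173·(5·173 − 4) = 148953 and 171·(5·171 − 4) = 145521.
Difference: 148953 − 145521 = 3432.

3432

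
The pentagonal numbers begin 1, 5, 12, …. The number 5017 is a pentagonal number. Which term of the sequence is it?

58

Set n(3n−1)/2 = 5017, giving 3n² − n − 10034 = 0.
The discriminant is 1 + 24·5017 = 120409, and √120409 = 347.
So n = (1 + 347) / 6 = 348/6 = 58.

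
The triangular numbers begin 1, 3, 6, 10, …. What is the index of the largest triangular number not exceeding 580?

33

Solve n(n+1)/2 ≤ 580 for integer n.
n = 33 gives 561 ≤ 580, while n = 34 gives 595 > 580; so the answer is index 33.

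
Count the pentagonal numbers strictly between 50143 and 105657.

82

The n-th pentagonal number is n(3n−1)/2.
Smallest index with value > 50143: n = 184 (giving 50692).
Largest index with value < 105657: n = 265 (giving 105205).
Indices 184 through 265: 82 terms.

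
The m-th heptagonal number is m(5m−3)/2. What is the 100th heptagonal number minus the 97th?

1473

100·(5·100 − 3)/2 = 24850 and 97·(5·97 − 3)/2 = 23377.
Difference: 24850 − 23377 = 1473.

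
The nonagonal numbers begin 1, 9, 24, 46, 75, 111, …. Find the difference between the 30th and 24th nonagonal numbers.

1119

30·(7·30 − 5)/2 = 3075 and 24·(7·24 − 5)/2 = 1956.
Difference: 3075 − 1956 = 1119.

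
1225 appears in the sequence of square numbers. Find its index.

35

We need n² = 1225, so n = √1225 = 35.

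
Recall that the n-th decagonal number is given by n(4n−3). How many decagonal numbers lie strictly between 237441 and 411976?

The n-th decagonal number is n(4n−3).
Smallest index with value > 237441: n = 245 (giving 239365).
Largest index with value < 411976: n = 321 (giving 411201).
Indices 245 through 321: 77 terms.

77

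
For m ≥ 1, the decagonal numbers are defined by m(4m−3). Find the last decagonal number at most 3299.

3277

Solve n(4n−3) ≤ 3299 for integer n.
n = 29 gives 3277 ≤ 3299, while n = 30 gives 3510 > 3299; so the answer is 3277.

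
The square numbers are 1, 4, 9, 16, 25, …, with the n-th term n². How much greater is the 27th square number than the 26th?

n² − (n−1)² = 2n − 1, so 27² − 26² = 2·27 − 1 = 53.

53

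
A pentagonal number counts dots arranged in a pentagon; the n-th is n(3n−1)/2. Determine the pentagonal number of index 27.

The 27th pentagonal number is n(3n−1)/2 with n = 27.
27·(3·27 − 1)/2 = 27·80/2 = 27·40 = 1080.

1080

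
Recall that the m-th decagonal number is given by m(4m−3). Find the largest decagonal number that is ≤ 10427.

10251

Solve n(4n−3) ≤ 10427 for integer n.
n = 51 gives 10251 ≤ 10427, while n = 52 gives 10660 > 10427; so the answer is 10251.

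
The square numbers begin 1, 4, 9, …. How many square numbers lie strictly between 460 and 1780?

21

The n-th square number is n².
Smallest index with value > 460: n = 22 (giving 484).
Largest index with value < 1780: n = 42 (giving 1764).
Indices 22 through 42: 21 terms.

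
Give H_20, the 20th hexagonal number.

20·(2·20 − 1) = 20·39 = 780.

780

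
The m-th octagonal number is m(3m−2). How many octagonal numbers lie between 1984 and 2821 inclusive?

5

The n-th octagonal number is n(3n−2).
Smallest index with value ≥ 1984: n = 27 (giving 2133).
Largest index with value ≤ 2821: n = 31 (giving 2821).
Indices 27 through 31: 5 terms.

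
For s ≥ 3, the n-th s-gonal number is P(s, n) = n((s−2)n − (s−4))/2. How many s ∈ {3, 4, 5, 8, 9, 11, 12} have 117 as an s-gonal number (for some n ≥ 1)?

1

s = 3: P(3, 14) = 105 and P(3, 15) = 120; 117 is not s-gonal.
s = 4: P(4, 10) = 100 and P(4, 11) = 121; 117 is not s-gonal.
s = 5: P(5, 9) = 117. ✓
s = 8: P(8, 6) = 96 and P(8, 7) = 133; 117 is not s-gonal.
s = 9: P(9, 6) = 111 and P(9, 7) = 154; 117 is not s-gonal.
s = 11: P(11, 5) = 95 and P(11, 6) = 141; 117 is not s-gonal.
s = 12: P(12, 5) = 105 and P(12, 6) = 156; 117 is not s-gonal.
Hits: s ∈ {5} → 1.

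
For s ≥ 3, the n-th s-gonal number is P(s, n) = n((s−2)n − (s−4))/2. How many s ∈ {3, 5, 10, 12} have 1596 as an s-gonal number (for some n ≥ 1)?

1

s = 3: P(3, 56) = 1596. ✓
s = 5: P(5, 32) = 1520 and P(5, 33) = 1617; 1596 is not s-gonal.
s = 10: P(10, 20) = 1540 and P(10, 21) = 1701; 1596 is not s-gonal.
s = 12: P(12, 18) = 1548 and P(12, 19) = 1729; 1596 is not s-gonal.
Hits: s ∈ {3} → 1.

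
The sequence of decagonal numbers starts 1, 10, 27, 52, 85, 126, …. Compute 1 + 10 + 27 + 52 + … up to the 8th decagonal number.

708

Σ i(4i−3) = 4Σi² − 3Σi over i = 1..8.
Σi = 36 and Σi² = 204.
4·204 − 3·36 = 708.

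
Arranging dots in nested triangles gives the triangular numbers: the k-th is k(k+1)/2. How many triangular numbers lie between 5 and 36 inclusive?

6

The n-th triangular number is n(n+1)/2.
Smallest index with value ≥ 5: n = 3 (giving 6).
Largest index with value ≤ 36: n = 8 (giving 36).
Indices 3 through 8: 6 terms.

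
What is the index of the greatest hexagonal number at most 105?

7

Solve n(2n−1) ≤ 105 for integer n.
n = 7 gives 91 ≤ 105, while n = 8 gives 120 > 105; so the answer is index 7.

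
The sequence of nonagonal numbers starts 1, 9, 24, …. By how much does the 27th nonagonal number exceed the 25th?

27·(7·27 − 5)/2 = 2484 and 25·(7·25 − 5)/2 = 2125.
Difference: 2484 − 2125 = 359.

359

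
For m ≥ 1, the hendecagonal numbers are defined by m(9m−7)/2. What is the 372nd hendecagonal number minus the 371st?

3340

Consecutive hendecagonal numbers differ by 9n − 8: here 9·372 − 8 = 3340.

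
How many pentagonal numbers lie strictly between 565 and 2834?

24

The n-th pentagonal number is n(3n−1)/2.
Smallest index with value > 565: n = 20 (giving 590).
Largest index with value < 2834: n = 43 (giving 2752).
Indices 20 through 43: 24 terms.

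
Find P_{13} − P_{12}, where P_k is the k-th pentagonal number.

37

Consecutive pentagonal numbers differ by 3n − 2: here 3·13 − 2 = 37.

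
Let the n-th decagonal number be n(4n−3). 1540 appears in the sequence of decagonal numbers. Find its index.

Set n(4n−3) = 1540, giving 4n² − 3n − 1540 = 0.
The discriminant is 9 + 16·1540 = 24649, and √24649 = 157.
So n = (3 + 157) / 8 = 160/8 = 20.

20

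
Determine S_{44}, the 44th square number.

44² = 1936.

1936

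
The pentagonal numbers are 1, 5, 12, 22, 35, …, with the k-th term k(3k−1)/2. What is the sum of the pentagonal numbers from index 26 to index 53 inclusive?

67718

Σ i(3i−1)/2 = (3Σi² − Σi) / 2 over i = 26..53.
Σi = 1431 − 325 = 1106 and Σi² = 51039 − 5525 = 45514.
(3·45514 − 1·1106) / 2 = 135436/2 = 67718.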